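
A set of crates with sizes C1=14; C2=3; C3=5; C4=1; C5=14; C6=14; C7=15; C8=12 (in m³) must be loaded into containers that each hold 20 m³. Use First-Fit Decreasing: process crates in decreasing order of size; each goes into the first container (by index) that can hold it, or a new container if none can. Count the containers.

5

Sorted descending: 15, 14, 14, 14, 12, 5, 3, 1.
15 m³ → container 1 (remaining 5 m³)
14 m³ → container 2 (remaining 6 m³)
14 m³ → container 3 (remaining 6 m³)
14 m³ → container 4 (remaining 6 m³)
12 m³ → container 5 (remaining 8 m³)
5 m³ → container 1 (remaining 0 m³)
3 m³ → container 2 (remaining 3 m³)
1 m³ → container 2 (remaining 2 m³)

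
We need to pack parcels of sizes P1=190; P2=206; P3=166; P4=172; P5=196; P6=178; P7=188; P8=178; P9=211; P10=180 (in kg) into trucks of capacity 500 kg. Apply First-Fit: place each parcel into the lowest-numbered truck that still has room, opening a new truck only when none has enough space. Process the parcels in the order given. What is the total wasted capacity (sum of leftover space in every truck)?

Put P1 (190 kg) in truck 1; 310 kg remain.
Put P2 (206 kg) in truck 1; 104 kg remain.
Put P3 (166 kg) in truck 2; 334 kg remain.
Put P4 (172 kg) in truck 2; 162 kg remain.
Put P5 (196 kg) in truck 3; 304 kg remain.
Put P6 (178 kg) in truck 3; 126 kg remain.
Put P7 (188 kg) in truck 4; 312 kg remain.
Put P8 (178 kg) in truck 4; 134 kg remain.
Put P9 (211 kg) in truck 5; 289 kg remain.
Put P10 (180 kg) in truck 5; 109 kg remain.
5 trucks × 500 kg = 2500 kg; used 1865 kg; unused 635 kg.

635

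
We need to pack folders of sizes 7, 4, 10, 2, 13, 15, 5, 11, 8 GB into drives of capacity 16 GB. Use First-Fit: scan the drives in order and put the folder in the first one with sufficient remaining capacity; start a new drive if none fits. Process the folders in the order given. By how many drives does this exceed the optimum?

First-Fit: [7,4,2] [10,5] [13] [15] [11] [8] → 6 drives.
Total size 75 GB; any packing needs at least ⌈75/16⌉ = 5 drives.
An optimal packing achieves that bound: [15] [13,2] [11,5] [10,4] [8,7] → 5 drives.
Excess: 6 − 5 = 1.

1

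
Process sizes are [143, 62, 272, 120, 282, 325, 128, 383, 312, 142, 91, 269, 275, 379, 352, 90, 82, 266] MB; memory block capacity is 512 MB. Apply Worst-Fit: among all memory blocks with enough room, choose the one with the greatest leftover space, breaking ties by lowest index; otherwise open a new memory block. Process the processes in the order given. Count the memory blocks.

Put 143 MB in memory block 1; 369 MB remain.
Put 62 MB in memory block 1; 307 MB remain.
Put 272 MB in memory block 1; 35 MB remain.
Put 120 MB in memory block 2; 392 MB remain.
Put 282 MB in memory block 2; 110 MB remain.
Put 325 MB in memory block 3; 187 MB remain.
Put 128 MB in memory block 3; 59 MB remain.
Put 383 MB in memory block 4; 129 MB remain.
Put 312 MB in memory block 5; 200 MB remain.
Put 142 MB in memory block 5; 58 MB remain.
Put 91 MB in memory block 4; 38 MB remain.
Put 269 MB in memory block 6; 243 MB remain.
Put 275 MB in memory block 7; 237 MB remain.
Put 379 MB in memory block 8; 133 MB remain.
Put 352 MB in memory block 9; 160 MB remain.
Put 90 MB in memory block 6; 153 MB remain.
Put 82 MB in memory block 7; 155 MB remain.
Put 266 MB in memory block 10; 246 MB remain.

10 memory blocks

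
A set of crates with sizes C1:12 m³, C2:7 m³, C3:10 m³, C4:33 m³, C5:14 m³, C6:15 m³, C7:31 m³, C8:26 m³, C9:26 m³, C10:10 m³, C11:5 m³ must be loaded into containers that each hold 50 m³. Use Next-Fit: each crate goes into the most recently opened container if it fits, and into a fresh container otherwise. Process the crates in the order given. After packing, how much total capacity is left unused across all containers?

Put C1 (12 m³) in container 1; 38 m³ remain.
Put C2 (7 m³) in container 1; 31 m³ remain.
Put C3 (10 m³) in container 1; 21 m³ remain.
Put C4 (33 m³) in container 2; 17 m³ remain.
Put C5 (14 m³) in container 2; 3 m³ remain.
Put C6 (15 m³) in container 3; 35 m³ remain.
Put C7 (31 m³) in container 3; 4 m³ remain.
Put C8 (26 m³) in container 4; 24 m³ remain.
Put C9 (26 m³) in container 5; 24 m³ remain.
Put C10 (10 m³) in container 5; 14 m³ remain.
Put C11 (5 m³) in container 5; 9 m³ remain.
5 containers × 50 m³ = 250 m³; used 189 m³; unused 61 m³.

61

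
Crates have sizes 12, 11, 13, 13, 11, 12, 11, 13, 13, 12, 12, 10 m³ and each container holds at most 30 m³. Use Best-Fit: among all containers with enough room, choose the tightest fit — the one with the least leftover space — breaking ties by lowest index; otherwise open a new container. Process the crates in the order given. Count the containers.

Put 12 m³ in container 1; 18 m³ remain.
Put 11 m³ in container 1; 7 m³ remain.
Put 13 m³ in container 2; 17 m³ remain.
Put 13 m³ in container 2; 4 m³ remain.
Put 11 m³ in container 3; 19 m³ remain.
Put 12 m³ in container 3; 7 m³ remain.
Put 11 m³ in container 4; 19 m³ remain.
Put 13 m³ in container 4; 6 m³ remain.
Put 13 m³ in container 5; 17 m³ remain.
Put 12 m³ in container 5; 5 m³ remain.
Put 12 m³ in container 6; 18 m³ remain.
Put 10 m³ in container 6; 8 m³ remain.

6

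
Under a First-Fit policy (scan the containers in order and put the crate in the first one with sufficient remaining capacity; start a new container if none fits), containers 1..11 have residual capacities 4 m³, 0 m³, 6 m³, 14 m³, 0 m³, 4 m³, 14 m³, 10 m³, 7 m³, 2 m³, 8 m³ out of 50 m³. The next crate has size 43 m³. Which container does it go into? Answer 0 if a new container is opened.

No container has ≥ 43 m³ free, so a new container is opened.

0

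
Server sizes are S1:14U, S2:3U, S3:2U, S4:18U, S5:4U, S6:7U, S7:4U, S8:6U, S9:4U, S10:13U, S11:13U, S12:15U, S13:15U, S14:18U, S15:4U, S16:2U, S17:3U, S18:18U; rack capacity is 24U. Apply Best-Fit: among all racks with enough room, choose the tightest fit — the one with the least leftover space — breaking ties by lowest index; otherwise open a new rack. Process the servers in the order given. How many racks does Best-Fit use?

rack 1: place S1 (14U), 10U left
rack 1: place S2 (3U), 7U left
rack 1: place S3 (2U), 5U left
rack 2: place S4 (18U), 6U left
rack 1: place S5 (4U), 1U left
rack 3: place S6 (7U), 17U left
rack 2: place S7 (4U), 2U left
rack 3: place S8 (6U), 11U left
rack 3: place S9 (4U), 7U left
rack 4: place S10 (13U), 11U left
rack 5: place S11 (13U), 11U left
rack 6: place S12 (15U), 9U left
rack 7: place S13 (15U), 9U left
rack 8: place S14 (18U), 6U left
rack 8: place S15 (4U), 2U left
rack 2: place S16 (2U), 0U left
rack 3: place S17 (3U), 4U left
rack 9: place S18 (18U), 6U left

9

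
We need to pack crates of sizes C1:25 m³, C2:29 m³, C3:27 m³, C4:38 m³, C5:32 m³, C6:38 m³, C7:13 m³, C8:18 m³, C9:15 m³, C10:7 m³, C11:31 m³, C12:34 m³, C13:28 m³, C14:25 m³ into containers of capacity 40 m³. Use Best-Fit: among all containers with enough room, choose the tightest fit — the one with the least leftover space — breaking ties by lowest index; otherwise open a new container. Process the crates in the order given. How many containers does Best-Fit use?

11

Put C1 (25 m³) in container 1; 15 m³ remain.
Put C2 (29 m³) in container 2; 11 m³ remain.
Put C3 (27 m³) in container 3; 13 m³ remain.
Put C4 (38 m³) in container 4; 2 m³ remain.
Put C5 (32 m³) in container 5; 8 m³ remain.
Put C6 (38 m³) in container 6; 2 m³ remain.
Put C7 (13 m³) in container 3; 0 m³ remain.
Put C8 (18 m³) in container 7; 22 m³ remain.
Put C9 (15 m³) in container 1; 0 m³ remain.
Put C10 (7 m³) in container 5; 1 m³ remain.
Put C11 (31 m³) in container 8; 9 m³ remain.
Put C12 (34 m³) in container 9; 6 m³ remain.
Put C13 (28 m³) in container 10; 12 m³ remain.
Put C14 (25 m³) in container 11; 15 m³ remain.
Final containers: [25,15] [29] [27,13] [38] [32,7] [38] [18] [31] [34] [28] [25].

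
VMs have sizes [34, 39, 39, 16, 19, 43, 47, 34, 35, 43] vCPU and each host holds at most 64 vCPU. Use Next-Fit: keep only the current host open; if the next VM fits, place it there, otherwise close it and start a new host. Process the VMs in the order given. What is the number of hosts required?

34 vCPU → host 1 (remaining 30 vCPU)
39 vCPU → host 2 (remaining 25 vCPU)
39 vCPU → host 3 (remaining 25 vCPU)
16 vCPU → host 3 (remaining 9 vCPU)
19 vCPU → host 4 (remaining 45 vCPU)
43 vCPU → host 4 (remaining 2 vCPU)
47 vCPU → host 5 (remaining 17 vCPU)
34 vCPU → host 6 (remaining 30 vCPU)
35 vCPU → host 7 (remaining 29 vCPU)
43 vCPU → host 8 (remaining 21 vCPU)
Final hosts: [34] [39] [39,16] [19,43] [47] [34] [35] [43].

8 hosts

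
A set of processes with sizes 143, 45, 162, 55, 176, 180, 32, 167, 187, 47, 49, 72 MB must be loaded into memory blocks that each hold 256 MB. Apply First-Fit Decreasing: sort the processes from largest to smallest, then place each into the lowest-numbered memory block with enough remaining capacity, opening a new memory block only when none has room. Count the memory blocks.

6

Sorted descending: 187, 180, 176, 167, 162, 143, 72, 55, 49, 47, 45, 32.
memory block 1: place 187 MB, 69 MB left
memory block 2: place 180 MB, 76 MB left
memory block 3: place 176 MB, 80 MB left
memory block 4: place 167 MB, 89 MB left
memory block 5: place 162 MB, 94 MB left
memory block 6: place 143 MB, 113 MB left
memory block 2: place 72 MB, 4 MB left
memory block 1: place 55 MB, 14 MB left
memory block 3: place 49 MB, 31 MB left
memory block 4: place 47 MB, 42 MB left
memory block 5: place 45 MB, 49 MB left
memory block 4: place 32 MB, 10 MB left
Final memory blocks: [187,55] [180,72] [176,49] [167,47,32] [162,45] [143].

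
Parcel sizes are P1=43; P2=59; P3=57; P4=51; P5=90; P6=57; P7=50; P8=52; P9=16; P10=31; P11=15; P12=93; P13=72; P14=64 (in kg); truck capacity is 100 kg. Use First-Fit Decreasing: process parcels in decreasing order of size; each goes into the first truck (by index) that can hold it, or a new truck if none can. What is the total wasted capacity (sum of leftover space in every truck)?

250

Sorted descending: 93, 90, 72, 64, 59, 57, 57, 52, 51, 50, 43, 31, 16, 15.
93 kg → truck 1 (remaining 7 kg)
90 kg → truck 2 (remaining 10 kg)
72 kg → truck 3 (remaining 28 kg)
64 kg → truck 4 (remaining 36 kg)
59 kg → truck 5 (remaining 41 kg)
57 kg → truck 6 (remaining 43 kg)
57 kg → truck 7 (remaining 43 kg)
52 kg → truck 8 (remaining 48 kg)
51 kg → truck 9 (remaining 49 kg)
50 kg → truck 10 (remaining 50 kg)
43 kg → truck 6 (remaining 0 kg)
31 kg → truck 4 (remaining 5 kg)
16 kg → truck 3 (remaining 12 kg)
15 kg → truck 5 (remaining 26 kg)
10 trucks × 100 kg = 1000 kg; used 750 kg; unused 250 kg.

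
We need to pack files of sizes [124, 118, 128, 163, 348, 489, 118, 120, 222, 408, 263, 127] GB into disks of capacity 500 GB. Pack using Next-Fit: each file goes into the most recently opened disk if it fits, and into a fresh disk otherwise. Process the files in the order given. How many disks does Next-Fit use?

disk 1: place 124 GB, 376 GB left
disk 1: place 118 GB, 258 GB left
disk 1: place 128 GB, 130 GB left
disk 2: place 163 GB, 337 GB left
disk 3: place 348 GB, 152 GB left
disk 4: place 489 GB, 11 GB left
disk 5: place 118 GB, 382 GB left
disk 5: place 120 GB, 262 GB left
disk 5: place 222 GB, 40 GB left
disk 6: place 408 GB, 92 GB left
disk 7: place 263 GB, 237 GB left
disk 7: place 127 GB, 110 GB left
Final disks: [124,118,128] [163] [348] [489] [118,120,222] [408] [263,127].

7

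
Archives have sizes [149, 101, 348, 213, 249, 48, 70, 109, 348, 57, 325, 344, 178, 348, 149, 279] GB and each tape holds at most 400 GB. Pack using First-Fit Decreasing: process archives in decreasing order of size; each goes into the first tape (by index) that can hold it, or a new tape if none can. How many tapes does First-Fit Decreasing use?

Sorted descending: 348, 348, 348, 344, 325, 279, 249, 213, 178, 149, 149, 109, 101, 70, 57, 48.
348 GB → tape 1 (remaining 52 GB)
348 GB → tape 2 (remaining 52 GB)
348 GB → tape 3 (remaining 52 GB)
344 GB → tape 4 (remaining 56 GB)
325 GB → tape 5 (remaining 75 GB)
279 GB → tape 6 (remaining 121 GB)
249 GB → tape 7 (remaining 151 GB)
213 GB → tape 8 (remaining 187 GB)
178 GB → tape 8 (remaining 9 GB)
149 GB → tape 7 (remaining 2 GB)
149 GB → tape 9 (remaining 251 GB)
109 GB → tape 6 (remaining 12 GB)
101 GB → tape 9 (remaining 150 GB)
70 GB → tape 5 (remaining 5 GB)
57 GB → tape 9 (remaining 93 GB)
48 GB → tape 1 (remaining 4 GB)

9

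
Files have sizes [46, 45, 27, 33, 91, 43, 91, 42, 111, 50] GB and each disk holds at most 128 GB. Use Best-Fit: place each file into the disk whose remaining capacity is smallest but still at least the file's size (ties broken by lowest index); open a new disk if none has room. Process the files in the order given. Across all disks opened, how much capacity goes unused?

Put 46 GB in disk 1; 82 GB remain.
Put 45 GB in disk 1; 37 GB remain.
Put 27 GB in disk 1; 10 GB remain.
Put 33 GB in disk 2; 95 GB remain.
Put 91 GB in disk 2; 4 GB remain.
Put 43 GB in disk 3; 85 GB remain.
Put 91 GB in disk 4; 37 GB remain.
Put 42 GB in disk 3; 43 GB remain.
Put 111 GB in disk 5; 17 GB remain.
Put 50 GB in disk 6; 78 GB remain.
6 disks × 128 GB = 768 GB; used 579 GB; unused 189 GB.

189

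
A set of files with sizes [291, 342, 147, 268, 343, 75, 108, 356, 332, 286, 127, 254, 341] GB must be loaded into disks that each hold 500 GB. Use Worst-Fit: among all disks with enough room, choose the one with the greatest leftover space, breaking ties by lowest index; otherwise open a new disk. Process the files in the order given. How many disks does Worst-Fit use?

disk 1: place 291 GB, 209 GB left
disk 2: place 342 GB, 158 GB left
disk 1: place 147 GB, 62 GB left
disk 3: place 268 GB, 232 GB left
disk 4: place 343 GB, 157 GB left
disk 3: place 75 GB, 157 GB left
disk 2: place 108 GB, 50 GB left
disk 5: place 356 GB, 144 GB left
disk 6: place 332 GB, 168 GB left
disk 7: place 286 GB, 214 GB left
disk 7: place 127 GB, 87 GB left
disk 8: place 254 GB, 246 GB left
disk 9: place 341 GB, 159 GB left

9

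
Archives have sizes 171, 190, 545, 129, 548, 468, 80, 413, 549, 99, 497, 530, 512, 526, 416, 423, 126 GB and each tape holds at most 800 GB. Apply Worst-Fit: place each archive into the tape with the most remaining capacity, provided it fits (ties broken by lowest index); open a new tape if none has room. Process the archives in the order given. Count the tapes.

12

171 GB → tape 1 (remaining 629 GB)
190 GB → tape 1 (remaining 439 GB)
545 GB → tape 2 (remaining 255 GB)
129 GB → tape 1 (remaining 310 GB)
548 GB → tape 3 (remaining 252 GB)
468 GB → tape 4 (remaining 332 GB)
80 GB → tape 4 (remaining 252 GB)
413 GB → tape 5 (remaining 387 GB)
549 GB → tape 6 (remaining 251 GB)
99 GB → tape 5 (remaining 288 GB)
497 GB → tape 7 (remaining 303 GB)
530 GB → tape 8 (remaining 270 GB)
512 GB → tape 9 (remaining 288 GB)
526 GB → tape 10 (remaining 274 GB)
416 GB → tape 11 (remaining 384 GB)
423 GB → tape 12 (remaining 377 GB)
126 GB → tape 11 (remaining 258 GB)
Final tapes: [171,190,129] [545] [548] [468,80] [413,99] [549] [497] [530] [512] [526] [416,126] [423].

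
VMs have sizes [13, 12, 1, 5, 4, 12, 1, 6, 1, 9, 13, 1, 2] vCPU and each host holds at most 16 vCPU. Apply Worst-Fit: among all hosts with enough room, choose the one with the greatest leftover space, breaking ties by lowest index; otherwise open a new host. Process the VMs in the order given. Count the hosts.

6

host 1: place 13 vCPU, 3 vCPU left
host 2: place 12 vCPU, 4 vCPU left
host 2: place 1 vCPU, 3 vCPU left
host 3: place 5 vCPU, 11 vCPU left
host 3: place 4 vCPU, 7 vCPU left
host 4: place 12 vCPU, 4 vCPU left
host 3: place 1 vCPU, 6 vCPU left
host 3: place 6 vCPU, 0 vCPU left
host 4: place 1 vCPU, 3 vCPU left
host 5: place 9 vCPU, 7 vCPU left
host 6: place 13 vCPU, 3 vCPU left
host 5: place 1 vCPU, 6 vCPU left
host 5: place 2 vCPU, 4 vCPU left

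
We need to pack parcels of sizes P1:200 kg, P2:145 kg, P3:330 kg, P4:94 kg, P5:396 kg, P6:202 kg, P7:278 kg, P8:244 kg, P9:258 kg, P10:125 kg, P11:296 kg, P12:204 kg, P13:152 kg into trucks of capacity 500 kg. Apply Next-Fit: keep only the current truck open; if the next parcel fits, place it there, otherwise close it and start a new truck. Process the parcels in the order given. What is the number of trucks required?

8

Put P1 (200 kg) in truck 1; 300 kg remain.
Put P2 (145 kg) in truck 1; 155 kg remain.
Put P3 (330 kg) in truck 2; 170 kg remain.
Put P4 (94 kg) in truck 2; 76 kg remain.
Put P5 (396 kg) in truck 3; 104 kg remain.
Put P6 (202 kg) in truck 4; 298 kg remain.
Put P7 (278 kg) in truck 4; 20 kg remain.
Put P8 (244 kg) in truck 5; 256 kg remain.
Put P9 (258 kg) in truck 6; 242 kg remain.
Put P10 (125 kg) in truck 6; 117 kg remain.
Put P11 (296 kg) in truck 7; 204 kg remain.
Put P12 (204 kg) in truck 7; 0 kg remain.
Put P13 (152 kg) in truck 8; 348 kg remain.
Final trucks: [200,145] [330,94] [396] [202,278] [244] [258,125] [296,204] [152].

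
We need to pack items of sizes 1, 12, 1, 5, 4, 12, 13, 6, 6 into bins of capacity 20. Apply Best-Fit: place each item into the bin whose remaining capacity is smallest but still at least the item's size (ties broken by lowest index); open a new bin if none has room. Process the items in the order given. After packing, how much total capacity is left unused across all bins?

20

bin 1: place 1, 19 left
bin 1: place 12, 7 left
bin 1: place 1, 6 left
bin 1: place 5, 1 left
bin 2: place 4, 16 left
bin 2: place 12, 4 left
bin 3: place 13, 7 left
bin 3: place 6, 1 left
bin 4: place 6, 14 left
4 bins × 20 = 80; used 60; unused 20.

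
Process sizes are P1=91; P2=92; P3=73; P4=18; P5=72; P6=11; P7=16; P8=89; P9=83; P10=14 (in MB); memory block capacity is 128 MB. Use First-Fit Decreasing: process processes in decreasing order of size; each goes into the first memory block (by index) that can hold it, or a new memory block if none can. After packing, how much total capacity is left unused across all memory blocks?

Sorted descending: 92, 91, 89, 83, 73, 72, 18, 16, 14, 11.
memory block 1: place 92 MB, 36 MB left
memory block 2: place 91 MB, 37 MB left
memory block 3: place 89 MB, 39 MB left
memory block 4: place 83 MB, 45 MB left
memory block 5: place 73 MB, 55 MB left
memory block 6: place 72 MB, 56 MB left
memory block 1: place 18 MB, 18 MB left
memory block 1: place 16 MB, 2 MB left
memory block 2: place 14 MB, 23 MB left
memory block 2: place 11 MB, 12 MB left
6 memory blocks × 128 MB = 768 MB; used 559 MB; unused 209 MB.

209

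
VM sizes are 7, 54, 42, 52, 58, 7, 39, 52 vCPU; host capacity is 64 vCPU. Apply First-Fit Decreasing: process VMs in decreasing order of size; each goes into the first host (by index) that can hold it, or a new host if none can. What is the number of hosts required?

6

Sorted descending: 58, 54, 52, 52, 42, 39, 7, 7.
host 1: place 58 vCPU, 6 vCPU left
host 2: place 54 vCPU, 10 vCPU left
host 3: place 52 vCPU, 12 vCPU left
host 4: place 52 vCPU, 12 vCPU left
host 5: place 42 vCPU, 22 vCPU left
host 6: place 39 vCPU, 25 vCPU left
host 2: place 7 vCPU, 3 vCPU left
host 3: place 7 vCPU, 5 vCPU left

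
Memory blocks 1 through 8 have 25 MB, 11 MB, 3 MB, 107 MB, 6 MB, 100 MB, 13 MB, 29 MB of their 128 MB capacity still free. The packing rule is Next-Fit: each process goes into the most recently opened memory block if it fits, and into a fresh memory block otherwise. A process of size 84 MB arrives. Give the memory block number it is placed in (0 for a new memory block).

Next-Fit only looks at memory block 8, which has 29 MB free.
84 MB does not fit, so a new memory block is opened.

0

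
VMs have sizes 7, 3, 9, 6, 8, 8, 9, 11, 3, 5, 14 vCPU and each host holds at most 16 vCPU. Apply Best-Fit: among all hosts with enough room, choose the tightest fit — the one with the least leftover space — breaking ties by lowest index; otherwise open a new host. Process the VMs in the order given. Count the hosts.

host 1: place 7 vCPU, 9 vCPU left
host 1: place 3 vCPU, 6 vCPU left
host 2: place 9 vCPU, 7 vCPU left
host 1: place 6 vCPU, 0 vCPU left
host 3: place 8 vCPU, 8 vCPU left
host 3: place 8 vCPU, 0 vCPU left
host 4: place 9 vCPU, 7 vCPU left
host 5: place 11 vCPU, 5 vCPU left
host 5: place 3 vCPU, 2 vCPU left
host 2: place 5 vCPU, 2 vCPU left
host 6: place 14 vCPU, 2 vCPU left

6 hosts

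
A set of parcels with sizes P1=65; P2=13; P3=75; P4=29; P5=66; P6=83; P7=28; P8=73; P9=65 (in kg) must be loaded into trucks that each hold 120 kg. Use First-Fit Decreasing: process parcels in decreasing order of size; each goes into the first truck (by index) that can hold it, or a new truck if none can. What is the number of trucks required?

Sorted descending: 83, 75, 73, 66, 65, 65, 29, 28, 13.
Put 83 kg in truck 1; 37 kg remain.
Put 75 kg in truck 2; 45 kg remain.
Put 73 kg in truck 3; 47 kg remain.
Put 66 kg in truck 4; 54 kg remain.
Put 65 kg in truck 5; 55 kg remain.
Put 65 kg in truck 6; 55 kg remain.
Put 29 kg in truck 1; 8 kg remain.
Put 28 kg in truck 2; 17 kg remain.
Put 13 kg in truck 2; 4 kg remain.

6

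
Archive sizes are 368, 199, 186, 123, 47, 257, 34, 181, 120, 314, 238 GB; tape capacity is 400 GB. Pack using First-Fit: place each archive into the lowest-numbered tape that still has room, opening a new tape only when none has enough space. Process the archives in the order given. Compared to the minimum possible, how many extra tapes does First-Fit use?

First-Fit: [368] [199,186] [123,47,34,181] [257,120] [314] [238] → 6 tapes.
Total size 2067 GB; any packing needs at least ⌈2067/400⌉ = 6 tapes.
So 6 is already optimal.

0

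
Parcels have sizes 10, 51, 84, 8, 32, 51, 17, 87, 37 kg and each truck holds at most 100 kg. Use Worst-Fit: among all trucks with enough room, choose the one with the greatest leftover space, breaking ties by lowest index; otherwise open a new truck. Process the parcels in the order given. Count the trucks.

10 kg → truck 1 (remaining 90 kg)
51 kg → truck 1 (remaining 39 kg)
84 kg → truck 2 (remaining 16 kg)
8 kg → truck 1 (remaining 31 kg)
32 kg → truck 3 (remaining 68 kg)
51 kg → truck 3 (remaining 17 kg)
17 kg → truck 1 (remaining 14 kg)
87 kg → truck 4 (remaining 13 kg)
37 kg → truck 5 (remaining 63 kg)

5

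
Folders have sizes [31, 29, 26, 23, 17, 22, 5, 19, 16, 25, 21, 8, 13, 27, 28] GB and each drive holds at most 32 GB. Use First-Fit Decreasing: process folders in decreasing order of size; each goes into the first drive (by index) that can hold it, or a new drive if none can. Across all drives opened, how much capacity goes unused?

Sorted descending: 31, 29, 28, 27, 26, 25, 23, 22, 21, 19, 17, 16, 13, 8, 5.
Put 31 GB in drive 1; 1 GB remain.
Put 29 GB in drive 2; 3 GB remain.
Put 28 GB in drive 3; 4 GB remain.
Put 27 GB in drive 4; 5 GB remain.
Put 26 GB in drive 5; 6 GB remain.
Put 25 GB in drive 6; 7 GB remain.
Put 23 GB in drive 7; 9 GB remain.
Put 22 GB in drive 8; 10 GB remain.
Put 21 GB in drive 9; 11 GB remain.
Put 19 GB in drive 10; 13 GB remain.
Put 17 GB in drive 11; 15 GB remain.
Put 16 GB in drive 12; 16 GB remain.
Put 13 GB in drive 10; 0 GB remain.
Put 8 GB in drive 7; 1 GB remain.
Put 5 GB in drive 4; 0 GB remain.
12 drives × 32 GB = 384 GB; used 310 GB; unused 74 GB.

74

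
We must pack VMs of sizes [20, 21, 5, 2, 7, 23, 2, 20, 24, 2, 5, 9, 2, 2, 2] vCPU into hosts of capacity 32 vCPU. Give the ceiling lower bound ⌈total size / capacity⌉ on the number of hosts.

5

Total size = 20 + 21 + 5 + 2 + 7 + 23 + 2 + 20 + 24 + 2 + 5 + 9 + 2 + 2 + 2 = 146 vCPU.
⌈146 / 32⌉ = 5.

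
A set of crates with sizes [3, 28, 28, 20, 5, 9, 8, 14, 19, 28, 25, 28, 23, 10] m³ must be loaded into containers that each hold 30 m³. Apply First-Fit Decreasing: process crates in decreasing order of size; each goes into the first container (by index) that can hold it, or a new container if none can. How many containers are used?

Sorted descending: 28, 28, 28, 28, 25, 23, 20, 19, 14, 10, 9, 8, 5, 3.
28 m³ → container 1 (remaining 2 m³)
28 m³ → container 2 (remaining 2 m³)
28 m³ → container 3 (remaining 2 m³)
28 m³ → container 4 (remaining 2 m³)
25 m³ → container 5 (remaining 5 m³)
23 m³ → container 6 (remaining 7 m³)
20 m³ → container 7 (remaining 10 m³)
19 m³ → container 8 (remaining 11 m³)
14 m³ → container 9 (remaining 16 m³)
10 m³ → container 7 (remaining 0 m³)
9 m³ → container 8 (remaining 2 m³)
8 m³ → container 9 (remaining 8 m³)
5 m³ → container 5 (remaining 0 m³)
3 m³ → container 6 (remaining 4 m³)
Final containers: [28] [28] [28] [28] [25,5] [23,3] [20,10] [19,9] [14,8].

9 containers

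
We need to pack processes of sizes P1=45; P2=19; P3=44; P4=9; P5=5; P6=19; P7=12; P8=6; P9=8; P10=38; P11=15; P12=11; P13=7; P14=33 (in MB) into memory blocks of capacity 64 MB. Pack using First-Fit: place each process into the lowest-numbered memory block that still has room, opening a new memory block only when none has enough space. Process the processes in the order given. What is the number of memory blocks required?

memory block 1: place P1 (45 MB), 19 MB left
memory block 1: place P2 (19 MB), 0 MB left
memory block 2: place P3 (44 MB), 20 MB left
memory block 2: place P4 (9 MB), 11 MB left
memory block 2: place P5 (5 MB), 6 MB left
memory block 3: place P6 (19 MB), 45 MB left
memory block 3: place P7 (12 MB), 33 MB left
memory block 2: place P8 (6 MB), 0 MB left
memory block 3: place P9 (8 MB), 25 MB left
memory block 4: place P10 (38 MB), 26 MB left
memory block 3: place P11 (15 MB), 10 MB left
memory block 4: place P12 (11 MB), 15 MB left
memory block 3: place P13 (7 MB), 3 MB left
memory block 5: place P14 (33 MB), 31 MB left

5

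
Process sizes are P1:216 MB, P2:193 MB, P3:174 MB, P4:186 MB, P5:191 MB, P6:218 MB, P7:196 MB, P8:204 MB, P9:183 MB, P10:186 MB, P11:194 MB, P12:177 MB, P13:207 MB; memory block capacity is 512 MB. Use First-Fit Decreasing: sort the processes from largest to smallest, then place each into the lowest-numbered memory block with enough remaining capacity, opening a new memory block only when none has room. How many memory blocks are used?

Sorted descending: 218, 216, 207, 204, 196, 194, 193, 191, 186, 186, 183, 177, 174.
Put 218 MB in memory block 1; 294 MB remain.
Put 216 MB in memory block 1; 78 MB remain.
Put 207 MB in memory block 2; 305 MB remain.
Put 204 MB in memory block 2; 101 MB remain.
Put 196 MB in memory block 3; 316 MB remain.
Put 194 MB in memory block 3; 122 MB remain.
Put 193 MB in memory block 4; 319 MB remain.
Put 191 MB in memory block 4; 128 MB remain.
Put 186 MB in memory block 5; 326 MB remain.
Put 186 MB in memory block 5; 140 MB remain.
Put 183 MB in memory block 6; 329 MB remain.
Put 177 MB in memory block 6; 152 MB remain.
Put 174 MB in memory block 7; 338 MB remain.

7 memory blocks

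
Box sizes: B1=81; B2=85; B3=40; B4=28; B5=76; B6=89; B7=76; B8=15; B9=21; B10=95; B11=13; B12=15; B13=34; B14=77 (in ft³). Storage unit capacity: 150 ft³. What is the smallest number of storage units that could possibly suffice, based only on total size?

Total size = 81 + 85 + 40 + 28 + 76 + 89 + 76 + 15 + 21 + 95 + 13 + 15 + 34 + 77 = 745 ft³.
⌈745 / 150⌉ = 5.

5 storage units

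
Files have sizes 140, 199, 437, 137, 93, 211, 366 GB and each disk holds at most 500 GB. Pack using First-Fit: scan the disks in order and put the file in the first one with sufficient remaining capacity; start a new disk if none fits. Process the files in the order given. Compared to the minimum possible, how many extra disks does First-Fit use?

First-Fit: [140,199,137] [437] [93,211] [366] → 4 disks.
Total size 1583 GB; any packing needs at least ⌈1583/500⌉ = 4 disks.
So 4 is already optimal.

0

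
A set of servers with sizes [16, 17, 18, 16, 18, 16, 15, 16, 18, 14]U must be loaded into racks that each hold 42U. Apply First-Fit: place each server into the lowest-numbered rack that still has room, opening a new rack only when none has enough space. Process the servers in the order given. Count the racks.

5

rack 1: place 16U, 26U left
rack 1: place 17U, 9U left
rack 2: place 18U, 24U left
rack 2: place 16U, 8U left
rack 3: place 18U, 24U left
rack 3: place 16U, 8U left
rack 4: place 15U, 27U left
rack 4: place 16U, 11U left
rack 5: place 18U, 24U left
rack 5: place 14U, 10U left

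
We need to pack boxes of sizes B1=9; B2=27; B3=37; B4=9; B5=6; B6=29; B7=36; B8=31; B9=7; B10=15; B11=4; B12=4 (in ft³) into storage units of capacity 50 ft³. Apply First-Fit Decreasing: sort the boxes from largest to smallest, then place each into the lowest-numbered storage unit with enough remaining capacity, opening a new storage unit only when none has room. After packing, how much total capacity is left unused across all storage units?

36

Sorted descending: 37, 36, 31, 29, 27, 15, 9, 9, 7, 6, 4, 4.
storage unit 1: place 37 ft³, 13 ft³ left
storage unit 2: place 36 ft³, 14 ft³ left
storage unit 3: place 31 ft³, 19 ft³ left
storage unit 4: place 29 ft³, 21 ft³ left
storage unit 5: place 27 ft³, 23 ft³ left
storage unit 3: place 15 ft³, 4 ft³ left
storage unit 1: place 9 ft³, 4 ft³ left
storage unit 2: place 9 ft³, 5 ft³ left
storage unit 4: place 7 ft³, 14 ft³ left
storage unit 4: place 6 ft³, 8 ft³ left
storage unit 1: place 4 ft³, 0 ft³ left
storage unit 2: place 4 ft³, 1 ft³ left
5 storage units × 50 ft³ = 250 ft³; used 214 ft³; unused 36 ft³.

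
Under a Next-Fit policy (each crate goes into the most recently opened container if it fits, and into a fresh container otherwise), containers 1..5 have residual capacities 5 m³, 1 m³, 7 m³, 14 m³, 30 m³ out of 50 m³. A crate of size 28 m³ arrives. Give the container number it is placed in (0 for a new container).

Next-Fit only looks at container 5, which has 30 m³ free.
28 m³ fits there.

5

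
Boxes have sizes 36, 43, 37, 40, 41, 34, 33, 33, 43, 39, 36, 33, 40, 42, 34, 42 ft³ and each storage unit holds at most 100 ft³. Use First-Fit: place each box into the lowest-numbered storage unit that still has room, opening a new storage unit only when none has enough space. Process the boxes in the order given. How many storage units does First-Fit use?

storage unit 1: place 36 ft³, 64 ft³ left
storage unit 1: place 43 ft³, 21 ft³ left
storage unit 2: place 37 ft³, 63 ft³ left
storage unit 2: place 40 ft³, 23 ft³ left
storage unit 3: place 41 ft³, 59 ft³ left
storage unit 3: place 34 ft³, 25 ft³ left
storage unit 4: place 33 ft³, 67 ft³ left
storage unit 4: place 33 ft³, 34 ft³ left
storage unit 5: place 43 ft³, 57 ft³ left
storage unit 5: place 39 ft³, 18 ft³ left
storage unit 6: place 36 ft³, 64 ft³ left
storage unit 4: place 33 ft³, 1 ft³ left
storage unit 6: place 40 ft³, 24 ft³ left
storage unit 7: place 42 ft³, 58 ft³ left
storage unit 7: place 34 ft³, 24 ft³ left
storage unit 8: place 42 ft³, 58 ft³ left

8 storage units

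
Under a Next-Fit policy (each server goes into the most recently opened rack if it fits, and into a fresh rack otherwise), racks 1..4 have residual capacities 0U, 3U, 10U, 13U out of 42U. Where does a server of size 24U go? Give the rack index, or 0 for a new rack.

0

Next-Fit only looks at rack 4, which has 13U free.
24U does not fit, so a new rack is opened.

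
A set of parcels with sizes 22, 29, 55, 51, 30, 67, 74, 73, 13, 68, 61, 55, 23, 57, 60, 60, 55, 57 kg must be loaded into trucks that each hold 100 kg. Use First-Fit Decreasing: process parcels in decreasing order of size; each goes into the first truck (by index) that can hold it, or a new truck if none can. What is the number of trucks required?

Sorted descending: 74, 73, 68, 67, 61, 60, 60, 57, 57, 55, 55, 55, 51, 30, 29, 23, 22, 13.
74 kg → truck 1 (remaining 26 kg)
73 kg → truck 2 (remaining 27 kg)
68 kg → truck 3 (remaining 32 kg)
67 kg → truck 4 (remaining 33 kg)
61 kg → truck 5 (remaining 39 kg)
60 kg → truck 6 (remaining 40 kg)
60 kg → truck 7 (remaining 40 kg)
57 kg → truck 8 (remaining 43 kg)
57 kg → truck 9 (remaining 43 kg)
55 kg → truck 10 (remaining 45 kg)
55 kg → truck 11 (remaining 45 kg)
55 kg → truck 12 (remaining 45 kg)
51 kg → truck 13 (remaining 49 kg)
30 kg → truck 3 (remaining 2 kg)
29 kg → truck 4 (remaining 4 kg)
23 kg → truck 1 (remaining 3 kg)
22 kg → truck 2 (remaining 5 kg)
13 kg → truck 5 (remaining 26 kg)

13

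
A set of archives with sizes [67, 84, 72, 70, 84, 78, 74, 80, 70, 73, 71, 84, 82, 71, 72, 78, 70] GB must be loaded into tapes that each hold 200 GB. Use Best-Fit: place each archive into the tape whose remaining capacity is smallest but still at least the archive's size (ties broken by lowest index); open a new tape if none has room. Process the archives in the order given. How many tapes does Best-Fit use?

67 GB → tape 1 (remaining 133 GB)
84 GB → tape 1 (remaining 49 GB)
72 GB → tape 2 (remaining 128 GB)
70 GB → tape 2 (remaining 58 GB)
84 GB → tape 3 (remaining 116 GB)
78 GB → tape 3 (remaining 38 GB)
74 GB → tape 4 (remaining 126 GB)
80 GB → tape 4 (remaining 46 GB)
70 GB → tape 5 (remaining 130 GB)
73 GB → tape 5 (remaining 57 GB)
71 GB → tape 6 (remaining 129 GB)
84 GB → tape 6 (remaining 45 GB)
82 GB → tape 7 (remaining 118 GB)
71 GB → tape 7 (remaining 47 GB)
72 GB → tape 8 (remaining 128 GB)
78 GB → tape 8 (remaining 50 GB)
70 GB → tape 9 (remaining 130 GB)

9 tapes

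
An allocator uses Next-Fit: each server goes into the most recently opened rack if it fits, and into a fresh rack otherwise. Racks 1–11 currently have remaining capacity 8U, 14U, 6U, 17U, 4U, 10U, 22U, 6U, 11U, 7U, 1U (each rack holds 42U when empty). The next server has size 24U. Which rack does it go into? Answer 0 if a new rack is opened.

Next-Fit only looks at rack 11, which has 1U free.
24U does not fit, so a new rack is opened.

0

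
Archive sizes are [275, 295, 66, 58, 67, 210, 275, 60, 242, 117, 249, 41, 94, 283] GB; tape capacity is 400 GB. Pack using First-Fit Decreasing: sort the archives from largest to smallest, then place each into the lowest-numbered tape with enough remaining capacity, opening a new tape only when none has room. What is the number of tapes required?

Sorted descending: 295, 283, 275, 275, 249, 242, 210, 117, 94, 67, 66, 60, 58, 41.
Put 295 GB in tape 1; 105 GB remain.
Put 283 GB in tape 2; 117 GB remain.
Put 275 GB in tape 3; 125 GB remain.
Put 275 GB in tape 4; 125 GB remain.
Put 249 GB in tape 5; 151 GB remain.
Put 242 GB in tape 6; 158 GB remain.
Put 210 GB in tape 7; 190 GB remain.
Put 117 GB in tape 2; 0 GB remain.
Put 94 GB in tape 1; 11 GB remain.
Put 67 GB in tape 3; 58 GB remain.
Put 66 GB in tape 4; 59 GB remain.
Put 60 GB in tape 5; 91 GB remain.
Put 58 GB in tape 3; 0 GB remain.
Put 41 GB in tape 4; 18 GB remain.
Final tapes: [295,94] [283,117] [275,67,58] [275,66,41] [249,60] [242] [210].

7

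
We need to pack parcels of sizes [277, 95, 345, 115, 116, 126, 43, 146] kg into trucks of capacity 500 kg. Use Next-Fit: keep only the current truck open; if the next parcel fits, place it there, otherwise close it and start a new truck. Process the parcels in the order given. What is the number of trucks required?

3 trucks

Put 277 kg in truck 1; 223 kg remain.
Put 95 kg in truck 1; 128 kg remain.
Put 345 kg in truck 2; 155 kg remain.
Put 115 kg in truck 2; 40 kg remain.
Put 116 kg in truck 3; 384 kg remain.
Put 126 kg in truck 3; 258 kg remain.
Put 43 kg in truck 3; 215 kg remain.
Put 146 kg in truck 3; 69 kg remain.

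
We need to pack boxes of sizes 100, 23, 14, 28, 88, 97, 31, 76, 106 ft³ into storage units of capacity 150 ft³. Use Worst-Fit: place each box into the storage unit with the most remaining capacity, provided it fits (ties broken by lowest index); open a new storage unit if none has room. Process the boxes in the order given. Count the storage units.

5

Put 100 ft³ in storage unit 1; 50 ft³ remain.
Put 23 ft³ in storage unit 1; 27 ft³ remain.
Put 14 ft³ in storage unit 1; 13 ft³ remain.
Put 28 ft³ in storage unit 2; 122 ft³ remain.
Put 88 ft³ in storage unit 2; 34 ft³ remain.
Put 97 ft³ in storage unit 3; 53 ft³ remain.
Put 31 ft³ in storage unit 3; 22 ft³ remain.
Put 76 ft³ in storage unit 4; 74 ft³ remain.
Put 106 ft³ in storage unit 5; 44 ft³ remain.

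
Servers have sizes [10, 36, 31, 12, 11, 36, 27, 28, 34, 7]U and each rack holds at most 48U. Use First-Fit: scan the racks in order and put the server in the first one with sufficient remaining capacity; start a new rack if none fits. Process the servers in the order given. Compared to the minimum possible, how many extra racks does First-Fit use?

0

First-Fit: [10,36] [31,12] [11,36] [27,7] [28] [34] → 6 racks.
6 servers exceed 24U (half the capacity), and no two of those can share a rack, so at least 6 racks are needed.
So 6 is already optimal.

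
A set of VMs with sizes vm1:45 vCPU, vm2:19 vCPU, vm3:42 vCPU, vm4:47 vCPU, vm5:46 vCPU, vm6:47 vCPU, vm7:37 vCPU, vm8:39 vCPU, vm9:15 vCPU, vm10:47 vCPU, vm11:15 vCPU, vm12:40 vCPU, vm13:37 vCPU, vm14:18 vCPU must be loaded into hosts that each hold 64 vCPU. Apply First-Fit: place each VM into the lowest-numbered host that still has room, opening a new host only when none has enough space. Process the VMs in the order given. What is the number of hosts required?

10

host 1: place vm1 (45 vCPU), 19 vCPU left
host 1: place vm2 (19 vCPU), 0 vCPU left
host 2: place vm3 (42 vCPU), 22 vCPU left
host 3: place vm4 (47 vCPU), 17 vCPU left
host 4: place vm5 (46 vCPU), 18 vCPU left
host 5: place vm6 (47 vCPU), 17 vCPU left
host 6: place vm7 (37 vCPU), 27 vCPU left
host 7: place vm8 (39 vCPU), 25 vCPU left
host 2: place vm9 (15 vCPU), 7 vCPU left
host 8: place vm10 (47 vCPU), 17 vCPU left
host 3: place vm11 (15 vCPU), 2 vCPU left
host 9: place vm12 (40 vCPU), 24 vCPU left
host 10: place vm13 (37 vCPU), 27 vCPU left
host 4: place vm14 (18 vCPU), 0 vCPU left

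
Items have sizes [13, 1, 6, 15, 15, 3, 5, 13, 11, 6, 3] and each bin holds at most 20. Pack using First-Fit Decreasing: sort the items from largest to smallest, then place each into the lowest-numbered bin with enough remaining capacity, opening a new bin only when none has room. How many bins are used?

5

Sorted descending: 15, 15, 13, 13, 11, 6, 6, 5, 3, 3, 1.
bin 1: place 15, 5 left
bin 2: place 15, 5 left
bin 3: place 13, 7 left
bin 4: place 13, 7 left
bin 5: place 11, 9 left
bin 3: place 6, 1 left
bin 4: place 6, 1 left
bin 1: place 5, 0 left
bin 2: place 3, 2 left
bin 5: place 3, 6 left
bin 2: place 1, 1 left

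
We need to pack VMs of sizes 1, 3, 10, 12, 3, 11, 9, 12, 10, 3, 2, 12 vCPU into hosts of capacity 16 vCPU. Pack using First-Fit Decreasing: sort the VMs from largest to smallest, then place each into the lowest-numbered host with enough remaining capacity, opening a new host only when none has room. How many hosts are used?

Sorted descending: 12, 12, 12, 11, 10, 10, 9, 3, 3, 3, 2, 1.
host 1: place 12 vCPU, 4 vCPU left
host 2: place 12 vCPU, 4 vCPU left
host 3: place 12 vCPU, 4 vCPU left
host 4: place 11 vCPU, 5 vCPU left
host 5: place 10 vCPU, 6 vCPU left
host 6: place 10 vCPU, 6 vCPU left
host 7: place 9 vCPU, 7 vCPU left
host 1: place 3 vCPU, 1 vCPU left
host 2: place 3 vCPU, 1 vCPU left
host 3: place 3 vCPU, 1 vCPU left
host 4: place 2 vCPU, 3 vCPU left
host 1: place 1 vCPU, 0 vCPU left

7 hosts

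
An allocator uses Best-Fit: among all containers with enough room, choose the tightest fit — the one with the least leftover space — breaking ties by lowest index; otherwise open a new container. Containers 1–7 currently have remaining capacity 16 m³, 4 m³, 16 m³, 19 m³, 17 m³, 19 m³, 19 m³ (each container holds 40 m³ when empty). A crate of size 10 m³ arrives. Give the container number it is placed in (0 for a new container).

Containers with room: container 1 (16 m³), container 3 (16 m³), container 4 (19 m³), container 5 (17 m³), container 6 (19 m³), container 7 (19 m³).
Tightest fit is container 1 with 16 m³ free.

1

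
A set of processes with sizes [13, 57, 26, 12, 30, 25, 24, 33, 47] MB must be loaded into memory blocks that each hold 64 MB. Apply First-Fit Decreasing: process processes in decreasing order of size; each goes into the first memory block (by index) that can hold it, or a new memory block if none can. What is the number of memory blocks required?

5 memory blocks

Sorted descending: 57, 47, 33, 30, 26, 25, 24, 13, 12.
memory block 1: place 57 MB, 7 MB left
memory block 2: place 47 MB, 17 MB left
memory block 3: place 33 MB, 31 MB left
memory block 3: place 30 MB, 1 MB left
memory block 4: place 26 MB, 38 MB left
memory block 4: place 25 MB, 13 MB left
memory block 5: place 24 MB, 40 MB left
memory block 2: place 13 MB, 4 MB left
memory block 4: place 12 MB, 1 MB left
Final memory blocks: [57] [47,13] [33,30] [26,25,12] [24].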